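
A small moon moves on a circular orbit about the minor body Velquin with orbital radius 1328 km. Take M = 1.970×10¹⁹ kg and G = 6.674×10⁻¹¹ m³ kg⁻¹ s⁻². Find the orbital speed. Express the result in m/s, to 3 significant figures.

μ = GM = 6.674×10⁻¹¹ × 1.970×10¹⁹ = 1.315×10⁹ m³/s².
r = 1328 km = 1.328×10⁶ m.
For a circular orbit v = √(μ/r) = √(1.315×10⁹ / 1.328×10⁶) = √(9.900×10²) = 31.46 m/s.

v ≈ 31.5 m/s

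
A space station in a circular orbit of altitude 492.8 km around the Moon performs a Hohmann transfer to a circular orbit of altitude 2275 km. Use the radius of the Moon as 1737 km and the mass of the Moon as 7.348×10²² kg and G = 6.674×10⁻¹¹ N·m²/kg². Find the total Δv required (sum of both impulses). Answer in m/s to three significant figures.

μ = GM = 6.674×10⁻¹¹ × 7.348×10²² = 4.904×10¹² m³/s².
r₁ = 1737 + 492.8 = 2229.8 km = 2.2298×10⁶ m.
r₂ = 1737 + 2275 = 4012.0 km = 4.0120×10⁶ m.
Transfer ellipse a_t = (r₁ + r₂)/2 = 3.121×10⁶ m.
At r₁: circular v_c1 = √(μ/r₁) = 1483 m/s; transfer-perilune v_p = √[μ(2/r₁ − 1/a_t)] = 1681 m/s.
Δv₁ = v_p − v_c1 = 198.4 m/s.
At r₂: circular v_c2 = √(μ/r₂) = 1106 m/s; transfer-apolune v_a = √[μ(2/r₂ − 1/a_t)] = 934.5 m/s.
Δv₂ = v_c2 − v_a = 171.1 m/s.
Total Δv = Δv₁ + Δv₂ = 369.5 m/s.

Δv_total ≈ 370 m/s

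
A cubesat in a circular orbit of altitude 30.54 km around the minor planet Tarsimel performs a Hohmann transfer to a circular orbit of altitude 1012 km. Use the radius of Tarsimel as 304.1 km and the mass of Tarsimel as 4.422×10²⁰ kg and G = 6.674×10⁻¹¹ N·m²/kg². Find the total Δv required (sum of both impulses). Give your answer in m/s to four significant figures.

Δv_total ≈ 132.4 m/s

μ = GM = 6.674×10⁻¹¹ × 4.422×10²⁰ = 2.951×10¹⁰ m³/s².
r₁ = 304.1 + 30.54 = 334.64 km = 3.3464×10⁵ m.
r₂ = 304.1 + 1012 = 1316.1 km = 1.3161×10⁶ m.
Transfer ellipse a_t = (r₁ + r₂)/2 = 8.254×10⁵ m.
At r₁: circular v_c1 = √(μ/r₁) = 297.0 m/s; transfer-periapsis v_p = √[μ(2/r₁ − 1/a_t)] = 375.0 m/s.
Δv₁ = v_p − v_c1 = 78.03 m/s.
At r₂: circular v_c2 = √(μ/r₂) = 149.7 m/s; transfer-apoapsis v_a = √[μ(2/r₂ − 1/a_t)] = 95.35 m/s.
Δv₂ = v_c2 − v_a = 54.40 m/s.
Total Δv = Δv₁ + Δv₂ = 132.4 m/s.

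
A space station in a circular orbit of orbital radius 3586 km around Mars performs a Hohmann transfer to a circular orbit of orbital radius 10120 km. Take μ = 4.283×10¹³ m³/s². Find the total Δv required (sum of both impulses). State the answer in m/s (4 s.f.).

r₁ = 3586 km = 3.586×10⁶ m.
r₂ = 10120 km = 1.012×10⁷ m.
Transfer ellipse a_t = (r₁ + r₂)/2 = 6.853×10⁶ m.
At r₁: circular v_c1 = √(μ/r₁) = 3456 m/s; transfer-periapsis v_p = √[μ(2/r₁ − 1/a_t)] = 4200 m/s.
Δv₁ = v_p − v_c1 = 743.7 m/s.
At r₂: circular v_c2 = √(μ/r₂) = 2057 m/s; transfer-apoapsis v_a = √[μ(2/r₂ − 1/a_t)] = 1488 m/s.
Δv₂ = v_c2 − v_a = 569.1 m/s.
Total Δv = Δv₁ + Δv₂ = 1313 m/s.

Δv_total ≈ 1313 m/s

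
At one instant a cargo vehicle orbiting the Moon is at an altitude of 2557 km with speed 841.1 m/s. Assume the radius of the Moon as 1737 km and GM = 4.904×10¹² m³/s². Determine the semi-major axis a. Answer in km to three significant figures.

r = 1737 + 2557 = 4294.0 km = 4.294×10⁶ m.
Vis-viva rearranged: 1/a = 2/r − v²/μ = 4.658×10⁻⁷ − 1.443×10⁻⁷ = 3.215×10⁻⁷ m⁻¹.
a = 3.110×10⁶ m = 3110.4 km.

a ≈ 3110 km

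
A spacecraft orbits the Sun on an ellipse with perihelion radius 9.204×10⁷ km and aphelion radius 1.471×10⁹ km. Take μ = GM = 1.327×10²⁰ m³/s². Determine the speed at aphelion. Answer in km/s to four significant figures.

v ≈ 3.259 km/s

Semi-major axis a = (r_p + r_a)/2 = 7.8152×10⁸ km = 7.815×10¹¹ m.
Vis-viva: v² = μ(2/r − 1/a) = 1.327×10²⁰ × (1.360×10⁻¹² − 1.280×10⁻¹²) = 1.062×10⁷ m²/s².
v = 3259 m/s = 3.259 km/s.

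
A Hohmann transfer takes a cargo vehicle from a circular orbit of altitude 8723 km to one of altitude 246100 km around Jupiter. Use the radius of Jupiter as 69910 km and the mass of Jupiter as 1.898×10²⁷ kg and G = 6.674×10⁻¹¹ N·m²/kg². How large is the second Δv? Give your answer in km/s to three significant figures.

Δv ≈ 7.38 km/s

μ = GM = 6.674×10⁻¹¹ × 1.898×10²⁷ = 1.267×10¹⁷ m³/s².
r₁ = 69910 + 8723 = 78633 km = 7.8633×10⁷ m.
r₂ = 69910 + 246100 = 316010 km = 3.1601×10⁸ m.
Transfer ellipse a_t = (r₁ + r₂)/2 = 1.973×10⁸ m.
At r₁: circular v_c1 = √(μ/r₁) = 40140 m/s; transfer-perijove v_p = √[μ(2/r₁ − 1/a_t)] = 50790 m/s.
At r₂: circular v_c2 = √(μ/r₂) = 20020 m/s; transfer-apojove v_a = √[μ(2/r₂ − 1/a_t)] = 12640 m/s.
Δv₂ = v_c2 − v_a = 7382 m/s.
= 7.382 km/s.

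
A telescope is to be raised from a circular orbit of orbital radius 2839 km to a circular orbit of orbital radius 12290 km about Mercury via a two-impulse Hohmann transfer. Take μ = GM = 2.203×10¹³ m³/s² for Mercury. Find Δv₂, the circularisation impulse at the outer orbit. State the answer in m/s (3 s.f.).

Δv ≈ 519 m/s

r₁ = 2839 km = 2.839×10⁶ m.
r₂ = 12290 km = 1.229×10⁷ m.
Transfer ellipse a_t = (r₁ + r₂)/2 = 7.564×10⁶ m.
At r₁: circular v_c1 = √(μ/r₁) = 2786 m/s; transfer-periherm v_p = √[μ(2/r₁ − 1/a_t)] = 3551 m/s.
At r₂: circular v_c2 = √(μ/r₂) = 1339 m/s; transfer-apoherm v_a = √[μ(2/r₂ − 1/a_t)] = 820.2 m/s.
Δv₂ = v_c2 − v_a = 518.6 m/s.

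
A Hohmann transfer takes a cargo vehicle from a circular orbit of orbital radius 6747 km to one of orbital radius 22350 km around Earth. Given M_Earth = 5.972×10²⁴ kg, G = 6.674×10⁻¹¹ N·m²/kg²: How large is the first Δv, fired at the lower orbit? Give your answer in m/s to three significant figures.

Δv ≈ 1840 m/s

μ = GM = 6.674×10⁻¹¹ × 5.972×10²⁴ = 3.986×10¹⁴ m³/s².
r₁ = 6747 km = 6.747×10⁶ m.
r₂ = 22350 km = 2.235×10⁷ m.
Transfer ellipse a_t = (r₁ + r₂)/2 = 1.455×10⁷ m.
At r₁: circular v_c1 = √(μ/r₁) = 7686 m/s; transfer-perigee v_p = √[μ(2/r₁ − 1/a_t)] = 9526 m/s.
Δv₁ = v_p − v_c1 = 1840 m/s.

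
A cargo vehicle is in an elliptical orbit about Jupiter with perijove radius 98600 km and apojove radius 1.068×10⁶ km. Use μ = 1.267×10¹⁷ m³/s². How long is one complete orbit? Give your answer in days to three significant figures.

T ≈ 2.88 days

Semi-major axis a = (r_p + r_a)/2 = (98600 + 1.0680×10⁶)/2 = 5.8330×10⁵ km = 5.833×10⁸ m.
By Kepler's third law T = 2π√(a³/μ) = 2π × 3.958×10⁴ = 2.487×10⁵ s.
= 2.878 days.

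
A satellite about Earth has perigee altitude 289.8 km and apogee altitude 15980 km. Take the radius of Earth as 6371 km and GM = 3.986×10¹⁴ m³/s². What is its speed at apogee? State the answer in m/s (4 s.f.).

r_p = 6371 + 289.8 = 6660.8 km = 6.6608×10⁶ m.
r_a = 6371 + 15980 = 22351 km = 2.2351×10⁷ m.
Semi-major axis a = (r_p + r_a)/2 = 14506 km = 1.451×10⁷ m.
Vis-viva: v² = μ(2/r − 1/a) = 3.986×10¹⁴ × (8.948×10⁻⁸ − 6.894×10⁻⁸) = 8.189×10⁶ m²/s².
v = 2862 m/s.

v ≈ 2862 m/s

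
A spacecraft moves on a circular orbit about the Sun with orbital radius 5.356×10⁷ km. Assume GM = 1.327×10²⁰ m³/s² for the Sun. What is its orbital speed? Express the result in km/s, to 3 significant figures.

r = 5.356×10⁷ km = 5.356×10¹⁰ m.
For a circular orbit v = √(μ/r) = √(1.327×10²⁰ / 5.356×10¹⁰) = √(2.478×10⁹) = 49780 m/s.
That is 49.78 km/s.

v ≈ 49.8 km/s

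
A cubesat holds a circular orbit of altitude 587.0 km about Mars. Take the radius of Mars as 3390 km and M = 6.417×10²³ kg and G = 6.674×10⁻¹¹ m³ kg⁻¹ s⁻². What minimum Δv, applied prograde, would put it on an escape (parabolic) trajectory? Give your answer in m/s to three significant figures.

Δv ≈ 1360 m/s

μ = GM = 6.674×10⁻¹¹ × 6.417×10²³ = 4.283×10¹³ m³/s².
r = 3390 + 587.0 = 3977.0 km = 3.9770×10⁶ m.
Circular speed v_c = √(μ/r) = 3282 m/s.
Escape speed v_esc = √(2μ/r) = √2 × v_c = 4641 m/s.
Δv = v_esc − v_c = 1359 m/s.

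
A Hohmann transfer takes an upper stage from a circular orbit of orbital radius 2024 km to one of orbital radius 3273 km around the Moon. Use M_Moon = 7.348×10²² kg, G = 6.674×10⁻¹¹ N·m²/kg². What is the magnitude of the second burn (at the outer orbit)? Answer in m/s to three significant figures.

μ = GM = 6.674×10⁻¹¹ × 7.348×10²² = 4.904×10¹² m³/s².
r₁ = 2024 km = 2.024×10⁶ m.
r₂ = 3273 km = 3.273×10⁶ m.
Transfer ellipse a_t = (r₁ + r₂)/2 = 2.648×10⁶ m.
At r₁: circular v_c1 = √(μ/r₁) = 1557 m/s; transfer-perilune v_p = √[μ(2/r₁ − 1/a_t)] = 1730 m/s.
At r₂: circular v_c2 = √(μ/r₂) = 1224 m/s; transfer-apolune v_a = √[μ(2/r₂ − 1/a_t)] = 1070 m/s.
Δv₂ = v_c2 − v_a = 154.0 m/s.

Δv ≈ 154 m/s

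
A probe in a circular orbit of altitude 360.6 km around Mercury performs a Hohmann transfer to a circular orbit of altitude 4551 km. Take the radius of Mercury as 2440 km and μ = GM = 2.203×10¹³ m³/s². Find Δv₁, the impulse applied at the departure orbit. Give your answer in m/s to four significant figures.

r₁ = 2440 + 360.6 = 2800.6 km = 2.8006×10⁶ m.
r₂ = 2440 + 4551 = 6991.0 km = 6.9910×10⁶ m.
Transfer ellipse a_t = (r₁ + r₂)/2 = 4.896×10⁶ m.
At r₁: circular v_c1 = √(μ/r₁) = 2805 m/s; transfer-periherm v_p = √[μ(2/r₁ − 1/a_t)] = 3352 m/s.
Δv₁ = v_p − v_c1 = 546.8 m/s.

Δv ≈ 546.8 m/s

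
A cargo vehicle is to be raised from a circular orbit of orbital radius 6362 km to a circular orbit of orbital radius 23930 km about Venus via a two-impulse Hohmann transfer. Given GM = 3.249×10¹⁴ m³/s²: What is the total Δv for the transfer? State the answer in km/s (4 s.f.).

r₁ = 6362 km = 6.362×10⁶ m.
r₂ = 23930 km = 2.393×10⁷ m.
Transfer ellipse a_t = (r₁ + r₂)/2 = 1.515×10⁷ m.
At r₁: circular v_c1 = √(μ/r₁) = 7146 m/s; transfer-periapsis v_p = √[μ(2/r₁ − 1/a_t)] = 8983 m/s.
Δv₁ = v_p − v_c1 = 1836 m/s.
At r₂: circular v_c2 = √(μ/r₂) = 3685 m/s; transfer-apoapsis v_a = √[μ(2/r₂ − 1/a_t)] = 2388 m/s.
Δv₂ = v_c2 − v_a = 1297 m/s.
Total Δv = Δv₁ + Δv₂ = 3133 m/s = 3.133 km/s.

Δv_total ≈ 3.133 km/s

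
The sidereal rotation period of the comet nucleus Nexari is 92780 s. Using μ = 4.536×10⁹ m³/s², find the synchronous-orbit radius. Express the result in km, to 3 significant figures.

A synchronous orbit has period T, so by Kepler's third law a = (μT²/4π²)^(1/3).
μT²/4π² = 4.536×10⁹ × (9.278×10⁴)² / 39.48 = 9.891×10¹⁷ m³.
a = 9.963×10⁵ m = 996.34 km.

r_sync ≈ 996 km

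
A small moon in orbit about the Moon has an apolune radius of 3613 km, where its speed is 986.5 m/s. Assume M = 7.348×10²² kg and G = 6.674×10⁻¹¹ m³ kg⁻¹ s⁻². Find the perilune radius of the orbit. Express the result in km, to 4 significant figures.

perilune radius ≈ 2019 km

μ = GM = 6.674×10⁻¹¹ × 7.348×10²² = 4.904×10¹² m³/s².
r_a = 3.613×10⁶ m.
Specific energy ε = v²/2 − μ/r = -8.707×10⁵ J/kg, so a = −μ/(2ε) = 2.816×10⁶ m.
The apsides satisfy r_p + r_a = 2a, so the perilune radius is 2a − r_a = 2.019×10⁶ m = 2019.0 km.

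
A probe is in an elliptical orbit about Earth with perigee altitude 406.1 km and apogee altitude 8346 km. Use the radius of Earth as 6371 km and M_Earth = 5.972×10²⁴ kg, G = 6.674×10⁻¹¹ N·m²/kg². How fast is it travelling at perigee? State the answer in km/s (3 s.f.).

v ≈ 8.97 km/s

μ = GM = 6.674×10⁻¹¹ × 5.972×10²⁴ = 3.986×10¹⁴ m³/s².
r_p = 6371 + 406.1 = 6777.1 km = 6.7771×10⁶ m.
r_a = 6371 + 8346 = 14717 km = 1.4717×10⁷ m.
Semi-major axis a = (r_p + r_a)/2 = 10747 km = 1.075×10⁷ m.
Vis-viva: v² = μ(2/r − 1/a) = 3.986×10¹⁴ × (2.951×10⁻⁷ − 9.305×10⁻⁸) = 8.054×10⁷ m²/s².
v = 8974 m/s = 8.974 km/s.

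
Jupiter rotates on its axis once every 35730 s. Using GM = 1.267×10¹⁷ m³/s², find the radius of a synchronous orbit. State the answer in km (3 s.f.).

A synchronous orbit has period T, so by Kepler's third law a = (μT²/4π²)^(1/3).
μT²/4π² = 1.267×10¹⁷ × (3.573×10⁴)² / 39.48 = 4.097×10²⁴ m³.
a = 1.600×10⁸ m = 1.6002×10⁵ km.

r_sync ≈ 1.60×10⁵ km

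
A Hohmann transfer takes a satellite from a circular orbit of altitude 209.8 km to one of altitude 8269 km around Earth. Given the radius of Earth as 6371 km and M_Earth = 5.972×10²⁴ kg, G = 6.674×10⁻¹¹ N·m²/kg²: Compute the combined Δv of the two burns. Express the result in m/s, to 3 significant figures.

μ = GM = 6.674×10⁻¹¹ × 5.972×10²⁴ = 3.986×10¹⁴ m³/s².
r₁ = 6371 + 209.8 = 6580.8 km = 6.5808×10⁶ m.
r₂ = 6371 + 8269 = 14640 km = 1.4640×10⁷ m.
Transfer ellipse a_t = (r₁ + r₂)/2 = 1.061×10⁷ m.
At r₁: circular v_c1 = √(μ/r₁) = 7782 m/s; transfer-perigee v_p = √[μ(2/r₁ − 1/a_t)] = 9142 m/s.
Δv₁ = v_p − v_c1 = 1359 m/s.
At r₂: circular v_c2 = √(μ/r₂) = 5218 m/s; transfer-apogee v_a = √[μ(2/r₂ − 1/a_t)] = 4109 m/s.
Δv₂ = v_c2 − v_a = 1109 m/s.
Total Δv = Δv₁ + Δv₂ = 2468 m/s.

Δv_total ≈ 2470 m/s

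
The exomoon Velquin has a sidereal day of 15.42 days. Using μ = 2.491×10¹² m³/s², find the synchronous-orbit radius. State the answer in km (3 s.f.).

T = 15.42 days = 1.332×10⁶ s.
A synchronous orbit has period T, so by Kepler's third law a = (μT²/4π²)^(1/3).
μT²/4π² = 2.491×10¹² × (1.332×10⁶)² / 39.48 = 1.120×10²³ m³.
a = 4.820×10⁷ m = 48203 km.

r_sync ≈ 48200 km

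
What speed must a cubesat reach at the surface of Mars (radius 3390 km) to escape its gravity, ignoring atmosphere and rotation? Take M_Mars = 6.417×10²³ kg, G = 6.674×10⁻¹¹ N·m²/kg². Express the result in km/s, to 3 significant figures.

v_esc ≈ 5.03 km/s

μ = GM = 6.674×10⁻¹¹ × 6.417×10²³ = 4.283×10¹³ m³/s².
r = R = 3.390×10⁶ m.
Escape speed v_esc = √(2μ/r) = √(2 × 4.283×10¹³ / 3.390×10⁶) = √(2.527×10⁷) = 5027 m/s.
= 5.027 km/s.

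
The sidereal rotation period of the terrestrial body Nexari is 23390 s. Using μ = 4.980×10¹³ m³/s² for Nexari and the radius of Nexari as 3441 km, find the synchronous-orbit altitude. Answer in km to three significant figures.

A synchronous orbit has period T, so by Kepler's third law a = (μT²/4π²)^(1/3).
μT²/4π² = 4.980×10¹³ × (2.339×10⁴)² / 39.48 = 6.901×10²⁰ m³.
a = 8.837×10⁶ m = 8837.1 km.
Altitude h = a − R = 8837.1 − 3441 = 5396.1 km.

h_sync ≈ 5400 km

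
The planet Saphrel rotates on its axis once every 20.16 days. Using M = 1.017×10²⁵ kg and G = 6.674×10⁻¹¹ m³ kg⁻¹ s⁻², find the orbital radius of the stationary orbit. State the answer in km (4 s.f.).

μ = GM = 6.674×10⁻¹¹ × 1.017×10²⁵ = 6.787×10¹⁴ m³/s².
T = 20.16 days = 1.742×10⁶ s.
A synchronous orbit has period T, so by Kepler's third law a = (μT²/4π²)^(1/3).
μT²/4π² = 6.787×10¹⁴ × (1.742×10⁶)² / 39.48 = 5.216×10²⁵ m³.
a = 3.736×10⁸ m = 3.7364×10⁵ km.

r_sync ≈ 3.736×10⁵ km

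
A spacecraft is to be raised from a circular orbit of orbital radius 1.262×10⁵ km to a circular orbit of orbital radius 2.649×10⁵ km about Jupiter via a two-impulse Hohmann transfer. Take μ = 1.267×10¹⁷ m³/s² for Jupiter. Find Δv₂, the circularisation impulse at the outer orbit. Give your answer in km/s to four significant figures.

r₁ = 1.262×10⁵ km = 1.262×10⁸ m.
r₂ = 2.649×10⁵ km = 2.649×10⁸ m.
Transfer ellipse a_t = (r₁ + r₂)/2 = 1.956×10⁸ m.
At r₁: circular v_c1 = √(μ/r₁) = 31690 m/s; transfer-perijove v_p = √[μ(2/r₁ − 1/a_t)] = 36880 m/s.
At r₂: circular v_c2 = √(μ/r₂) = 21870 m/s; transfer-apojove v_a = √[μ(2/r₂ − 1/a_t)] = 17570 m/s.
Δv₂ = v_c2 − v_a = 4301 m/s.
= 4.301 km/s.

Δv ≈ 4.301 km/s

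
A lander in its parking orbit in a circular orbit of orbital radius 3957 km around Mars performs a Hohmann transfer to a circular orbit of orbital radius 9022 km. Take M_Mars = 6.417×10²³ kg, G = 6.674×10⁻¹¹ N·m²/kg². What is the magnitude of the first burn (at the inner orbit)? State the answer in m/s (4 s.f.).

μ = GM = 6.674×10⁻¹¹ × 6.417×10²³ = 4.283×10¹³ m³/s².
r₁ = 3957 km = 3.957×10⁶ m.
r₂ = 9022 km = 9.022×10⁶ m.
Transfer ellipse a_t = (r₁ + r₂)/2 = 6.490×10⁶ m.
At r₁: circular v_c1 = √(μ/r₁) = 3290 m/s; transfer-periapsis v_p = √[μ(2/r₁ − 1/a_t)] = 3879 m/s.
Δv₁ = v_p − v_c1 = 589.2 m/s.

Δv ≈ 589.2 m/s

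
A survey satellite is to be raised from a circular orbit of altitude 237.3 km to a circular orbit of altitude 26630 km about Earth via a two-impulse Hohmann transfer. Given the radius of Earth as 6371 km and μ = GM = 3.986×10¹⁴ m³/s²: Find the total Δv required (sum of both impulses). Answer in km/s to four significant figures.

Δv_total ≈ 3.727 km/s

r₁ = 6371 + 237.3 = 6608.3 km = 6.6083×10⁶ m.
r₂ = 6371 + 26630 = 33001 km = 3.3001×10⁷ m.
Transfer ellipse a_t = (r₁ + r₂)/2 = 1.980×10⁷ m.
At r₁: circular v_c1 = √(μ/r₁) = 7766 m/s; transfer-perigee v_p = √[μ(2/r₁ − 1/a_t)] = 10030 m/s.
Δv₁ = v_p − v_c1 = 2259 m/s.
At r₂: circular v_c2 = √(μ/r₂) = 3475 m/s; transfer-apogee v_a = √[μ(2/r₂ − 1/a_t)] = 2008 m/s.
Δv₂ = v_c2 − v_a = 1468 m/s.
Total Δv = Δv₁ + Δv₂ = 3727 m/s = 3.727 km/s.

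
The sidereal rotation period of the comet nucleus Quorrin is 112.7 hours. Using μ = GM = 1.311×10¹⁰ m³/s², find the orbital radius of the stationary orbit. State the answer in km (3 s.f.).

T = 112.7 hours = 4.057×10⁵ s.
A synchronous orbit has period T, so by Kepler's third law a = (μT²/4π²)^(1/3).
μT²/4π² = 1.311×10¹⁰ × (4.057×10⁵)² / 39.48 = 5.466×10¹⁹ m³.
a = 3.795×10⁶ m = 3795.2 km.

r_sync ≈ 3800 km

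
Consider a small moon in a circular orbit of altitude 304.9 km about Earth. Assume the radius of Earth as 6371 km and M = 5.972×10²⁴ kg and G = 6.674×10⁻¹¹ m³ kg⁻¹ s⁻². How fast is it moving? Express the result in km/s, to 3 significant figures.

v ≈ 7.73 km/s

μ = GM = 6.674×10⁻¹¹ × 5.972×10²⁴ = 3.986×10¹⁴ m³/s².
r = 6371 + 304.9 = 6675.9 km = 6.6759×10⁶ m.
For a circular orbit v = √(μ/r) = √(3.986×10¹⁴ / 6.676×10⁶) = √(5.970×10⁷) = 7727 m/s.
That is 7.727 km/s.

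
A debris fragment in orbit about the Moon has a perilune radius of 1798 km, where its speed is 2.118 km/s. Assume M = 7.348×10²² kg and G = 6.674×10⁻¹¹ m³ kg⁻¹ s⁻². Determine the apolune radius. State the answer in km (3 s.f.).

apolune radius ≈ 8320 km

μ = GM = 6.674×10⁻¹¹ × 7.348×10²² = 4.904×10¹² m³/s².
r_p = 1.798×10⁶ m.
Specific energy ε = v²/2 − μ/r = -4.845×10⁵ J/kg, so a = −μ/(2ε) = 5.060×10⁶ m.
The apsides satisfy r_p + r_a = 2a, so the apolune radius is 2a − r_p = 8.323×10⁶ m = 8323.0 km.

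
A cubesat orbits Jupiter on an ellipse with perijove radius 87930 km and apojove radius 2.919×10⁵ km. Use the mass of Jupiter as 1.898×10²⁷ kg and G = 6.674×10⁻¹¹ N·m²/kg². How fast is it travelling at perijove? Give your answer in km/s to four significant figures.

v ≈ 47.06 km/s

μ = GM = 6.674×10⁻¹¹ × 1.898×10²⁷ = 1.267×10¹⁷ m³/s².
Semi-major axis a = (r_p + r_a)/2 = 1.8992×10⁵ km = 1.899×10⁸ m.
Vis-viva: v² = μ(2/r − 1/a) = 1.267×10¹⁷ × (2.275×10⁻⁸ − 5.266×10⁻⁹) = 2.214×10⁹ m²/s².
v = 47060 m/s = 47.06 km/s.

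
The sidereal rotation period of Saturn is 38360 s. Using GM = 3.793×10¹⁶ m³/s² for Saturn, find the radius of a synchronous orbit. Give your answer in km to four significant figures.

r_sync ≈ 1.122×10⁵ km

A synchronous orbit has period T, so by Kepler's third law a = (μT²/4π²)^(1/3).
μT²/4π² = 3.793×10¹⁶ × (3.836×10⁴)² / 39.48 = 1.414×10²⁴ m³.
a = 1.122×10⁸ m = 1.1223×10⁵ km.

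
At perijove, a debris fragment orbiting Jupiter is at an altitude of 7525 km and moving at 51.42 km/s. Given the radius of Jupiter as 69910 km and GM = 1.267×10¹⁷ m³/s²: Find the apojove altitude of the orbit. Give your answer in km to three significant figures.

apojove altitude ≈ 2.56×10⁵ km

r_p = 69910 + 7525 = 77435 km = 7.744×10⁷ m.
Specific energy ε = v²/2 − μ/r = -3.142×10⁸ J/kg, so a = −μ/(2ε) = 2.016×10⁸ m.
The apsides satisfy r_p + r_a = 2a, so the apojove radius is 2a − r_p = 3.258×10⁸ m = 3.2581×10⁵ km.
Apojove altitude = 3.2581×10⁵ − 69910 = 2.5590×10⁵ km.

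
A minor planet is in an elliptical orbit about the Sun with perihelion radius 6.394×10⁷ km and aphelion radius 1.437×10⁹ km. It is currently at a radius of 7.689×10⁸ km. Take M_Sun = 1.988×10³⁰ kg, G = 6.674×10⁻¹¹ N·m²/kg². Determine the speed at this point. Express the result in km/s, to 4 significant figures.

μ = GM = 6.674×10⁻¹¹ × 1.988×10³⁰ = 1.327×10²⁰ m³/s².
Semi-major axis a = (r_p + r_a)/2 = 7.5047×10⁸ km = 7.505×10¹¹ m.
Vis-viva: v² = μ(2/r − 1/a) = 1.327×10²⁰ × (2.601×10⁻¹² − 1.332×10⁻¹²) = 1.683×10⁸ m²/s².
v = 12970 m/s = 12.97 km/s.

v ≈ 12.97 km/s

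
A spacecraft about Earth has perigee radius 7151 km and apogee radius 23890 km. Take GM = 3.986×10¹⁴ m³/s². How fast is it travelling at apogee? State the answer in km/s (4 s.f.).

v ≈ 2.773 km/s

Semi-major axis a = (r_p + r_a)/2 = 15520 km = 1.552×10⁷ m.
Vis-viva: v² = μ(2/r − 1/a) = 3.986×10¹⁴ × (8.372×10⁻⁸ − 6.443×10⁻⁸) = 7.687×10⁶ m²/s².
v = 2773 m/s = 2.773 km/s.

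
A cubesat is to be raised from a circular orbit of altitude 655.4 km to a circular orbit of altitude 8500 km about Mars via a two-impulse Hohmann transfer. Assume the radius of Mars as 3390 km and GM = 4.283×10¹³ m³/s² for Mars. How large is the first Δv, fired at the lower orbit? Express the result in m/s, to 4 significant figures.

Δv ≈ 721.0 m/s

r₁ = 3390 + 655.4 = 4045.4 km = 4.0454×10⁶ m.
r₂ = 3390 + 8500 = 11890 km = 1.1890×10⁷ m.
Transfer ellipse a_t = (r₁ + r₂)/2 = 7.968×10⁶ m.
At r₁: circular v_c1 = √(μ/r₁) = 3254 m/s; transfer-periapsis v_p = √[μ(2/r₁ − 1/a_t)] = 3975 m/s.
Δv₁ = v_p − v_c1 = 721.0 m/s.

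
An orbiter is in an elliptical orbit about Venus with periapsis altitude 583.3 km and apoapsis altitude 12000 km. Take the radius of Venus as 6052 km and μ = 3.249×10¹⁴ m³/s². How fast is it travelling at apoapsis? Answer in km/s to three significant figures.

r_p = 6052 + 583.3 = 6635.3 km = 6.6353×10⁶ m.
r_a = 6052 + 12000 = 18052 km = 1.8052×10⁷ m.
Semi-major axis a = (r_p + r_a)/2 = 12344 km = 1.234×10⁷ m.
Vis-viva: v² = μ(2/r − 1/a) = 3.249×10¹⁴ × (1.108×10⁻⁷ − 8.101×10⁻⁸) = 9.675×10⁶ m²/s².
v = 3110 m/s = 3.110 km/s.

v ≈ 3.11 km/s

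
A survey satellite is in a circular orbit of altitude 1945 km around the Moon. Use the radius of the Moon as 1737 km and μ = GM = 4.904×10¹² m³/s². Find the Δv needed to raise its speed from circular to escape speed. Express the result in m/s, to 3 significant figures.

Δv ≈ 478 m/s

r = 1737 + 1945 = 3682.0 km = 3.6820×10⁶ m.
Circular speed v_c = √(μ/r) = 1154 m/s.
Escape speed v_esc = √(2μ/r) = √2 × v_c = 1632 m/s.
Δv = v_esc − v_c = 478.0 m/s.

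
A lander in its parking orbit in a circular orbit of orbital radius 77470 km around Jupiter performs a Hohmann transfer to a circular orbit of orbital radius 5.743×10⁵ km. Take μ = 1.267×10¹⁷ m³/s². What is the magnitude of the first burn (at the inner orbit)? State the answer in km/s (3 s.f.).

Δv ≈ 13.2 km/s

r₁ = 77470 km = 7.747×10⁷ m.
r₂ = 5.743×10⁵ km = 5.743×10⁸ m.
Transfer ellipse a_t = (r₁ + r₂)/2 = 3.259×10⁸ m.
At r₁: circular v_c1 = √(μ/r₁) = 40440 m/s; transfer-perijove v_p = √[μ(2/r₁ − 1/a_t)] = 53690 m/s.
Δv₁ = v_p − v_c1 = 13240 m/s.
= 13.24 km/s.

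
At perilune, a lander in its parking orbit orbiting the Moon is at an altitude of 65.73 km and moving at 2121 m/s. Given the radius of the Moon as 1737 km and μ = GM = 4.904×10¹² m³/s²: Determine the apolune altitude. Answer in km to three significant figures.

apolune altitude ≈ 6870 km

r_p = 1737 + 65.73 = 1802.7 km = 1.803×10⁶ m.
Specific energy ε = v²/2 − μ/r = -4.710×10⁵ J/kg, so a = −μ/(2ε) = 5.206×10⁶ m.
The apsides satisfy r_p + r_a = 2a, so the apolune radius is 2a − r_p = 8.609×10⁶ m = 8609.2 km.
Apolune altitude = 8609.2 − 1737 = 6872.2 km.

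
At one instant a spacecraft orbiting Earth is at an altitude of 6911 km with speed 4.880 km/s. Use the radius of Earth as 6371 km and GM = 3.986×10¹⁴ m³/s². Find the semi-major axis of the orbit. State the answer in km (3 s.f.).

r = 6371 + 6911 = 13282 km = 1.328×10⁷ m.
Specific orbital energy ε = v²/2 − μ/r = (4880)²/2 − 3.986×10¹⁴/1.328×10⁷ = -1.810×10⁷ J/kg.
Since ε = −μ/(2a), a = −μ/(2ε) = 1.101×10⁷ m = 11009 km.

a ≈ 11000 km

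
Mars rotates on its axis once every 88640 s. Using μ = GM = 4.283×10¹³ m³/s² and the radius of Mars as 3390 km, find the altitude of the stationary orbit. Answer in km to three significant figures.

A synchronous orbit has period T, so by Kepler's third law a = (μT²/4π²)^(1/3).
μT²/4π² = 4.283×10¹³ × (8.864×10⁴)² / 39.48 = 8.524×10²¹ m³.
a = 2.043×10⁷ m = 20428 km.
Altitude h = a − R = 20428 − 3390 = 17038 km.

h_sync ≈ 17000 km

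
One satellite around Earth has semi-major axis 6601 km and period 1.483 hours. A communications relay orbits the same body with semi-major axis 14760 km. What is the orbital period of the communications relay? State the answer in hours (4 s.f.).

Kepler's third law: T² ∝ a³, so T₂ = T₁ (a₂/a₁)^(3/2).
a₂/a₁ = 2.236, (a₂/a₁)^(3/2) = 3.344.
T₂ = 1.483 × 3.344 = 4.959 hours.

T₂ ≈ 4.959 hours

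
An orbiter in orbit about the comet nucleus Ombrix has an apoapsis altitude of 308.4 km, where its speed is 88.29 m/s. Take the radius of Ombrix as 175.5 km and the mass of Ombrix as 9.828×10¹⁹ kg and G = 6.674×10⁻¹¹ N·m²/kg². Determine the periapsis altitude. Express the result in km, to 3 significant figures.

μ = GM = 6.674×10⁻¹¹ × 9.828×10¹⁹ = 6.559×10⁹ m³/s².
r_a = 175.5 + 308.4 = 483.90 km = 4.839×10⁵ m.
Specific energy ε = v²/2 − μ/r = -9.657×10³ J/kg, so a = −μ/(2ε) = 3.396×10⁵ m.
The apsides satisfy r_p + r_a = 2a, so the periapsis radius is 2a − r_a = 1.953×10⁵ m = 195.30 km.
Periapsis altitude = 195.30 − 175.5 = 19.795 km.

periapsis altitude ≈ 19.8 km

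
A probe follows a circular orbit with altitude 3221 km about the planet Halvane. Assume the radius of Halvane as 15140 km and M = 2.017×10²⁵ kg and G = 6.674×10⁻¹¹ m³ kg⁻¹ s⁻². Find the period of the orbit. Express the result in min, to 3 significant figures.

μ = GM = 6.674×10⁻¹¹ × 2.017×10²⁵ = 1.346×10¹⁵ m³/s².
r = 15140 + 3221 = 18361 km = 1.8361×10⁷ m.
Kepler's third law: T = 2π√(r³/μ) = 2π√((1.836×10⁷)³ / 1.346×10¹⁵).
r³/μ = 4.598×10⁶ s², so T = 2π × 2.144×10³ = 1.347×10⁴ s.
Converting: 1.347×10⁴ s ÷ 60.00 = 224.6 min.

T ≈ 225 min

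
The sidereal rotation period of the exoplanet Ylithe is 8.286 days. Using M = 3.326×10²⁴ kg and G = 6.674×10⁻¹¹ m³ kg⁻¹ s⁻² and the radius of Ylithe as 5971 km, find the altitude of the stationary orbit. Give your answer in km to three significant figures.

h_sync ≈ 1.36×10⁵ km

μ = GM = 6.674×10⁻¹¹ × 3.326×10²⁴ = 2.220×10¹⁴ m³/s².
T = 8.286 days = 7.159×10⁵ s.
A synchronous orbit has period T, so by Kepler's third law a = (μT²/4π²)^(1/3).
μT²/4π² = 2.220×10¹⁴ × (7.159×10⁵)² / 39.48 = 2.882×10²⁴ m³.
a = 1.423×10⁸ m = 1.4231×10⁵ km.
Altitude h = a − R = 1.4231×10⁵ − 5971 = 1.3633×10⁵ km.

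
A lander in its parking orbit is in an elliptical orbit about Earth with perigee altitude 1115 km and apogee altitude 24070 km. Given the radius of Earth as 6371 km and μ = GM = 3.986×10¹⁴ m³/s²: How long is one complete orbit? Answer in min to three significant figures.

r_p = 6371 + 1115 = 7486.0 km = 7.4860×10⁶ m.
r_a = 6371 + 24070 = 30441 km = 3.0441×10⁷ m.
Semi-major axis a = (r_p + r_a)/2 = (7486.0 + 30441)/2 = 18964 km = 1.896×10⁷ m.
By Kepler's third law T = 2π√(a³/μ) = 2π × 4.136×10³ = 2.599×10⁴ s.
= 433.1 min.

T ≈ 433 min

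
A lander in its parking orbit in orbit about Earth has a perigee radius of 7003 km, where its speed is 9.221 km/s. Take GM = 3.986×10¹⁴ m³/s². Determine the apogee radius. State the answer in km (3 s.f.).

r_p = 7.003×10⁶ m.
Specific energy ε = v²/2 − μ/r = -1.441×10⁷ J/kg, so a = −μ/(2ε) = 1.384×10⁷ m.
The apsides satisfy r_p + r_a = 2a, so the apogee radius is 2a − r_p = 2.067×10⁷ m = 20668 km.

apogee radius ≈ 20700 km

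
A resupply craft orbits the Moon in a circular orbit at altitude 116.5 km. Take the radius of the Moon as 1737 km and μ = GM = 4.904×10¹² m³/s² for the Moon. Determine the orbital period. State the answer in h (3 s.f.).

T ≈ 1.99 h

r = 1737 + 116.5 = 1853.5 km = 1.8535×10⁶ m.
Kepler's third law: T = 2π√(r³/μ) = 2π√((1.854×10⁶)³ / 4.904×10¹²).
r³/μ = 1.298×10⁶ s², so T = 2π × 1.139×10³ = 7.160×10³ s.
Converting: 7.160×10³ s ÷ 3600 = 1.989 h.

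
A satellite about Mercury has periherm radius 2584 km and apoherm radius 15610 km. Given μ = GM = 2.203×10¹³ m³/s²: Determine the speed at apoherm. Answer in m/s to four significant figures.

v ≈ 633.1 m/s

Semi-major axis a = (r_p + r_a)/2 = 9097.0 km = 9.097×10⁶ m.
Vis-viva: v² = μ(2/r − 1/a) = 2.203×10¹³ × (1.281×10⁻⁷ − 1.099×10⁻⁷) = 4.009×10⁵ m²/s².
v = 633.1 m/s.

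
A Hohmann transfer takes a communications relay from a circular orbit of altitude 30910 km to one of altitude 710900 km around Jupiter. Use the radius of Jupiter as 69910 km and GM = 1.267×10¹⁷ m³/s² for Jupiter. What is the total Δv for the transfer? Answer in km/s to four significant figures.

Δv_total ≈ 18.38 km/s

r₁ = 69910 + 30910 = 100820 km = 1.0082×10⁸ m.
r₂ = 69910 + 710900 = 780810 km = 7.8081×10⁸ m.
Transfer ellipse a_t = (r₁ + r₂)/2 = 4.408×10⁸ m.
At r₁: circular v_c1 = √(μ/r₁) = 35450 m/s; transfer-perijove v_p = √[μ(2/r₁ − 1/a_t)] = 47180 m/s.
Δv₁ = v_p − v_c1 = 11730 m/s.
At r₂: circular v_c2 = √(μ/r₂) = 12740 m/s; transfer-apojove v_a = √[μ(2/r₂ − 1/a_t)] = 6092 m/s.
Δv₂ = v_c2 − v_a = 6646 m/s.
Total Δv = Δv₁ + Δv₂ = 18380 m/s = 18.38 km/s.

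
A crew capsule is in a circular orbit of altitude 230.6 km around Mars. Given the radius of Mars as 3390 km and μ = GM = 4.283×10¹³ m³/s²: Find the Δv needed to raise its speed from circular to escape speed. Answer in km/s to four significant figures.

Δv ≈ 1.425 km/s

r = 3390 + 230.6 = 3620.6 km = 3.6206×10⁶ m.
Circular speed v_c = √(μ/r) = 3439 m/s.
Escape speed v_esc = √(2μ/r) = √2 × v_c = 4864 m/s.
Δv = v_esc − v_c = 1425 m/s = 1.425 km/s.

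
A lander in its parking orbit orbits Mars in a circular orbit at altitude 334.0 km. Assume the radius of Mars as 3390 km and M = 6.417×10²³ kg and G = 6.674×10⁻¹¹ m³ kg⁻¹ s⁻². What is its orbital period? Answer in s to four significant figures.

μ = GM = 6.674×10⁻¹¹ × 6.417×10²³ = 4.283×10¹³ m³/s².
r = 3390 + 334.0 = 3724.0 km = 3.7240×10⁶ m.
Kepler's third law: T = 2π√(r³/μ) = 2π√((3.724×10⁶)³ / 4.283×10¹³).
r³/μ = 1.206×10⁶ s², so T = 2π × 1.098×10³ = 6.900×10³ s.

T ≈ 6900 s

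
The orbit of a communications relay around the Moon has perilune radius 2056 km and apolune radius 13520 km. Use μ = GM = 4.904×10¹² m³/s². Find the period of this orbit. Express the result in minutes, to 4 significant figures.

T ≈ 1028 minutes

Semi-major axis a = (r_p + r_a)/2 = (2056.0 + 13520)/2 = 7788.0 km = 7.788×10⁶ m.
By Kepler's third law T = 2π√(a³/μ) = 2π × 9.814×10³ = 6.167×10⁴ s.
= 1028 minutes.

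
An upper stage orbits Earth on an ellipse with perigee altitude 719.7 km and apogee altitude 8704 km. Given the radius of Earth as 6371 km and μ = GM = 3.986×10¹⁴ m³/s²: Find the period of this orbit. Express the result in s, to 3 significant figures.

T ≈ 11600 s

r_p = 6371 + 719.7 = 7090.7 km = 7.0907×10⁶ m.
r_a = 6371 + 8704 = 15075 km = 1.5075×10⁷ m.
Semi-major axis a = (r_p + r_a)/2 = (7090.7 + 15075)/2 = 11083 km = 1.108×10⁷ m.
By Kepler's third law T = 2π√(a³/μ) = 2π × 1.848×10³ = 1.161×10⁴ s.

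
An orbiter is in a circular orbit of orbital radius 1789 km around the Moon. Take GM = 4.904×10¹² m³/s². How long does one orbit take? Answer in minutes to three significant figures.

r = 1789 km = 1.789×10⁶ m.
Kepler's third law: T = 2π√(r³/μ) = 2π√((1.789×10⁶)³ / 4.904×10¹²).
r³/μ = 1.168×10⁶ s², so T = 2π × 1.081×10³ = 6.789×10³ s.
Converting: 6.789×10³ s ÷ 60.00 = 113.2 minutes.

T ≈ 113 minutes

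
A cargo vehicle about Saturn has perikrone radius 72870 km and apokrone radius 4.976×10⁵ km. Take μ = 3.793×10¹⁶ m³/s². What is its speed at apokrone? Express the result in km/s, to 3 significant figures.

v ≈ 4.41 km/s

Semi-major axis a = (r_p + r_a)/2 = 2.8524×10⁵ km = 2.852×10⁸ m.
Vis-viva: v² = μ(2/r − 1/a) = 3.793×10¹⁶ × (4.019×10⁻⁹ − 3.506×10⁻⁹) = 1.947×10⁷ m²/s².
v = 4413 m/s = 4.413 km/s.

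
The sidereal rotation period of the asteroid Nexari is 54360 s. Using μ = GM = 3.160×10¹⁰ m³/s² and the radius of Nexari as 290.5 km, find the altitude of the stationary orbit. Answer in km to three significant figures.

A synchronous orbit has period T, so by Kepler's third law a = (μT²/4π²)^(1/3).
μT²/4π² = 3.160×10¹⁰ × (5.436×10⁴)² / 39.48 = 2.365×10¹⁸ m³.
a = 1.332×10⁶ m = 1332.4 km.
Altitude h = a − R = 1332.4 − 290.5 = 1041.9 km.

h_sync ≈ 1040 km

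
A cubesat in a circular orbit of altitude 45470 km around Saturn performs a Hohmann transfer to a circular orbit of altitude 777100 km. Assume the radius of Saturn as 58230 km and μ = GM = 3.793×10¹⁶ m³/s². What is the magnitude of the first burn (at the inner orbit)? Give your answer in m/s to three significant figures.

Δv ≈ 6380 m/s

r₁ = 58230 + 45470 = 103700 km = 1.0370×10⁸ m.
r₂ = 58230 + 777100 = 835330 km = 8.3533×10⁸ m.
Transfer ellipse a_t = (r₁ + r₂)/2 = 4.695×10⁸ m.
At r₁: circular v_c1 = √(μ/r₁) = 19130 m/s; transfer-perikrone v_p = √[μ(2/r₁ − 1/a_t)] = 25510 m/s.
Δv₁ = v_p − v_c1 = 6385 m/s.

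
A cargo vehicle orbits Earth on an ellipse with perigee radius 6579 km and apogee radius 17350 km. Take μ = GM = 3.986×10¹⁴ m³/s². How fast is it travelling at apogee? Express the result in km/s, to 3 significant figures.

v ≈ 3.55 km/s

Semi-major axis a = (r_p + r_a)/2 = 11964 km = 1.196×10⁷ m.
Vis-viva: v² = μ(2/r − 1/a) = 3.986×10¹⁴ × (1.153×10⁻⁷ − 8.358×10⁻⁸) = 1.263×10⁷ m²/s².
v = 3554 m/s = 3.554 km/s.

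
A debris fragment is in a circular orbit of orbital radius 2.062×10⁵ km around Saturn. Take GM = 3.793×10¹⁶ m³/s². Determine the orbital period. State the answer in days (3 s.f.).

T ≈ 1.11 days

r = 2.062×10⁵ km = 2.062×10⁸ m.
Kepler's third law: T = 2π√(r³/μ) = 2π√((2.062×10⁸)³ / 3.793×10¹⁶).
r³/μ = 2.311×10⁸ s², so T = 2π × 1.520×10⁴ = 9.553×10⁴ s.
Converting: 9.553×10⁴ s ÷ 86400 = 1.106 days.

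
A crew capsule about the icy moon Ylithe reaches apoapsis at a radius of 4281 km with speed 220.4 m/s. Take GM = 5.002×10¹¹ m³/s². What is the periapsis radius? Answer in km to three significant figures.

periapsis radius ≈ 1120 km

r_a = 4.281×10⁶ m.
Specific energy ε = v²/2 − μ/r = -9.255×10⁴ J/kg, so a = −μ/(2ε) = 2.702×10⁶ m.
The apsides satisfy r_p + r_a = 2a, so the periapsis radius is 2a − r_a = 1.123×10⁶ m = 1123.4 km.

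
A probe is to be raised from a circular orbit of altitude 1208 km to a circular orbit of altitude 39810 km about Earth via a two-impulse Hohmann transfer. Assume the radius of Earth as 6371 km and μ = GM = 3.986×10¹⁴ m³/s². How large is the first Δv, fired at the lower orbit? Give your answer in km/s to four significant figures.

Δv ≈ 2.254 km/s

r₁ = 6371 + 1208 = 7579.0 km = 7.5790×10⁶ m.
r₂ = 6371 + 39810 = 46181 km = 4.6181×10⁷ m.
Transfer ellipse a_t = (r₁ + r₂)/2 = 2.688×10⁷ m.
At r₁: circular v_c1 = √(μ/r₁) = 7252 m/s; transfer-perigee v_p = √[μ(2/r₁ − 1/a_t)] = 9506 m/s.
Δv₁ = v_p − v_c1 = 2254 m/s.
= 2.254 km/s.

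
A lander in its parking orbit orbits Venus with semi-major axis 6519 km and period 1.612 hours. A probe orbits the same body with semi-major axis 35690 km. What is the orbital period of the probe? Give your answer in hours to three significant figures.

Kepler's third law: T² ∝ a³, so T₂ = T₁ (a₂/a₁)^(3/2).
a₂/a₁ = 5.475, (a₂/a₁)^(3/2) = 12.81.
T₂ = 1.612 × 12.81 = 20.65 hours.

T₂ ≈ 20.6 hours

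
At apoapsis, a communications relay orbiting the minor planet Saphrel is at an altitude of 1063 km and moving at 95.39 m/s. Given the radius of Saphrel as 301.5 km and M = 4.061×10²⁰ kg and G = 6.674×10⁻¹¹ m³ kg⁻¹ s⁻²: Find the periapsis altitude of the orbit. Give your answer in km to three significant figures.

μ = GM = 6.674×10⁻¹¹ × 4.061×10²⁰ = 2.710×10¹⁰ m³/s².
r_a = 301.5 + 1063 = 1364.5 km = 1.364×10⁶ m.
Specific energy ε = v²/2 − μ/r = -1.531×10⁴ J/kg, so a = −μ/(2ε) = 8.849×10⁵ m.
The apsides satisfy r_p + r_a = 2a, so the periapsis radius is 2a − r_a = 4.054×10⁵ m = 405.39 km.
Periapsis altitude = 405.39 − 301.5 = 103.89 km.

periapsis altitude ≈ 104 km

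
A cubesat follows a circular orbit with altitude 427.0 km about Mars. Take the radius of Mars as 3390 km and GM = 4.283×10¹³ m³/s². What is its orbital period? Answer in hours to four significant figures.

T ≈ 1.989 hours

r = 3390 + 427.0 = 3817.0 km = 3.8170×10⁶ m.
Kepler's third law: T = 2π√(r³/μ) = 2π√((3.817×10⁶)³ / 4.283×10¹³).
r³/μ = 1.298×10⁶ s², so T = 2π × 1.139×10³ = 7.160×10³ s.
Converting: 7.160×10³ s ÷ 3600 = 1.989 hours.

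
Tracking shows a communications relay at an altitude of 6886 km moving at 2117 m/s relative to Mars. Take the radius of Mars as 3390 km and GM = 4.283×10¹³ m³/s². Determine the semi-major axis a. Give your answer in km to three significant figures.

a ≈ 11100 km

r = 3390 + 6886 = 10276 km = 1.028×10⁷ m.
Specific orbital energy ε = v²/2 − μ/r = (2117)²/2 − 4.283×10¹³/1.028×10⁷ = -1.927×10⁶ J/kg.
Since ε = −μ/(2a), a = −μ/(2ε) = 1.111×10⁷ m = 11112 km.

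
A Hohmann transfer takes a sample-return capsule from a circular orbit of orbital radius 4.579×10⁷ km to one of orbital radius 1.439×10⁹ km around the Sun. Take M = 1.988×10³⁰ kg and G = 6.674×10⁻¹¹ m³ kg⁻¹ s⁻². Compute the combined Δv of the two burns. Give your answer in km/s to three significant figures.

μ = GM = 6.674×10⁻¹¹ × 1.988×10³⁰ = 1.327×10²⁰ m³/s².
r₁ = 4.579×10⁷ km = 4.579×10¹⁰ m.
r₂ = 1.439×10⁹ km = 1.439×10¹² m.
Transfer ellipse a_t = (r₁ + r₂)/2 = 7.424×10¹¹ m.
At r₁: circular v_c1 = √(μ/r₁) = 53830 m/s; transfer-perihelion v_p = √[μ(2/r₁ − 1/a_t)] = 74940 m/s.
Δv₁ = v_p − v_c1 = 21110 m/s.
At r₂: circular v_c2 = √(μ/r₂) = 9602 m/s; transfer-aphelion v_a = √[μ(2/r₂ − 1/a_t)] = 2385 m/s.
Δv₂ = v_c2 − v_a = 7217 m/s.
Total Δv = Δv₁ + Δv₂ = 28330 m/s = 28.33 km/s.

Δv_total ≈ 28.3 km/s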